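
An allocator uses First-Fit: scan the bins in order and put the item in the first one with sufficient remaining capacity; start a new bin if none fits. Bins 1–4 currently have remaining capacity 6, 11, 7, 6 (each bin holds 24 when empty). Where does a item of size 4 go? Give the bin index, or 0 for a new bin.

Bins with room: bin 1 (6), bin 2 (11), bin 3 (7), bin 4 (6).
The first with room is bin 1.

1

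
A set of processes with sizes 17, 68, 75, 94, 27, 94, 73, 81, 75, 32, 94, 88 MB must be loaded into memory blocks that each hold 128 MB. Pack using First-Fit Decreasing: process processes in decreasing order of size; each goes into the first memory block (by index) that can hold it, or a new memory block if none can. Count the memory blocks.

9 memory blocks

Sorted descending: 94, 94, 94, 88, 81, 75, 75, 73, 68, 32, 27, 17.
Put 94 MB in memory block 1; 34 MB remain.
Put 94 MB in memory block 2; 34 MB remain.
Put 94 MB in memory block 3; 34 MB remain.
Put 88 MB in memory block 4; 40 MB remain.
Put 81 MB in memory block 5; 47 MB remain.
Put 75 MB in memory block 6; 53 MB remain.
Put 75 MB in memory block 7; 53 MB remain.
Put 73 MB in memory block 8; 55 MB remain.
Put 68 MB in memory block 9; 60 MB remain.
Put 32 MB in memory block 1; 2 MB remain.
Put 27 MB in memory block 2; 7 MB remain.
Put 17 MB in memory block 3; 17 MB remain.
Final memory blocks: [94,32] [94,27] [94,17] [88] [81] [75] [75] [73] [68].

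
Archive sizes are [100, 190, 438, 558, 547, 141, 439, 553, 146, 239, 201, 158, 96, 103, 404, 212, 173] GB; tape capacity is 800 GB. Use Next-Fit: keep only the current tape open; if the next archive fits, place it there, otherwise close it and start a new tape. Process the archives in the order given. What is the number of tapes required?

7

100 GB → tape 1 (remaining 700 GB)
190 GB → tape 1 (remaining 510 GB)
438 GB → tape 1 (remaining 72 GB)
558 GB → tape 2 (remaining 242 GB)
547 GB → tape 3 (remaining 253 GB)
141 GB → tape 3 (remaining 112 GB)
439 GB → tape 4 (remaining 361 GB)
553 GB → tape 5 (remaining 247 GB)
146 GB → tape 5 (remaining 101 GB)
239 GB → tape 6 (remaining 561 GB)
201 GB → tape 6 (remaining 360 GB)
158 GB → tape 6 (remaining 202 GB)
96 GB → tape 6 (remaining 106 GB)
103 GB → tape 6 (remaining 3 GB)
404 GB → tape 7 (remaining 396 GB)
212 GB → tape 7 (remaining 184 GB)
173 GB → tape 7 (remaining 11 GB)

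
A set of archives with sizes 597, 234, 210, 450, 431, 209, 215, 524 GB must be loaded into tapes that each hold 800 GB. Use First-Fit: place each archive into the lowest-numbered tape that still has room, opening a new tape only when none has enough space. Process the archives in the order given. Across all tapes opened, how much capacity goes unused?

tape 1: place 597 GB, 203 GB left
tape 2: place 234 GB, 566 GB left
tape 2: place 210 GB, 356 GB left
tape 3: place 450 GB, 350 GB left
tape 4: place 431 GB, 369 GB left
tape 2: place 209 GB, 147 GB left
tape 3: place 215 GB, 135 GB left
tape 5: place 524 GB, 276 GB left
5 tapes × 800 GB = 4000 GB; used 2870 GB; unused 1130 GB.

1130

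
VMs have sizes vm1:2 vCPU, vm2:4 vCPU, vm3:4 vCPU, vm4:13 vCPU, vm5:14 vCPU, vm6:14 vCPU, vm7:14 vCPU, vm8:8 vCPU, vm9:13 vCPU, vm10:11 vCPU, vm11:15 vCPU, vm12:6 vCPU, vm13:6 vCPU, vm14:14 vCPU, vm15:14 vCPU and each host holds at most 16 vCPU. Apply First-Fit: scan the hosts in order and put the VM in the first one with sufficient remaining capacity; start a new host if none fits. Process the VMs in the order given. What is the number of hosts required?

11 hosts

Put vm1 (2 vCPU) in host 1; 14 vCPU remain.
Put vm2 (4 vCPU) in host 1; 10 vCPU remain.
Put vm3 (4 vCPU) in host 1; 6 vCPU remain.
Put vm4 (13 vCPU) in host 2; 3 vCPU remain.
Put vm5 (14 vCPU) in host 3; 2 vCPU remain.
Put vm6 (14 vCPU) in host 4; 2 vCPU remain.
Put vm7 (14 vCPU) in host 5; 2 vCPU remain.
Put vm8 (8 vCPU) in host 6; 8 vCPU remain.
Put vm9 (13 vCPU) in host 7; 3 vCPU remain.
Put vm10 (11 vCPU) in host 8; 5 vCPU remain.
Put vm11 (15 vCPU) in host 9; 1 vCPU remain.
Put vm12 (6 vCPU) in host 1; 0 vCPU remain.
Put vm13 (6 vCPU) in host 6; 2 vCPU remain.
Put vm14 (14 vCPU) in host 10; 2 vCPU remain.
Put vm15 (14 vCPU) in host 11; 2 vCPU remain.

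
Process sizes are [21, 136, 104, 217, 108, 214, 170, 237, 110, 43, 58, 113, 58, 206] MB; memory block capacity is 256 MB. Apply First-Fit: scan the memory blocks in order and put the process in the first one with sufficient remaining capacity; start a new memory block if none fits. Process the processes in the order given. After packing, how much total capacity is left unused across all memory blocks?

509

21 MB → memory block 1 (remaining 235 MB)
136 MB → memory block 1 (remaining 99 MB)
104 MB → memory block 2 (remaining 152 MB)
217 MB → memory block 3 (remaining 39 MB)
108 MB → memory block 2 (remaining 44 MB)
214 MB → memory block 4 (remaining 42 MB)
170 MB → memory block 5 (remaining 86 MB)
237 MB → memory block 6 (remaining 19 MB)
110 MB → memory block 7 (remaining 146 MB)
43 MB → memory block 1 (remaining 56 MB)
58 MB → memory block 5 (remaining 28 MB)
113 MB → memory block 7 (remaining 33 MB)
58 MB → memory block 8 (remaining 198 MB)
206 MB → memory block 9 (remaining 50 MB)
9 memory blocks × 256 MB = 2304 MB; used 1795 MB; unused 509 MB.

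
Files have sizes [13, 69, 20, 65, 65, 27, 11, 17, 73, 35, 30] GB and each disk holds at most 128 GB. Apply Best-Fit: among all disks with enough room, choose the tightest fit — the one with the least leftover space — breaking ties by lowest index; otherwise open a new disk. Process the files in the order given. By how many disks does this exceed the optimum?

Best-Fit: [13,69,20,11] [65,27,17] [65,30] [73,35] → 4 disks.
Total size 425 GB; any packing needs at least ⌈425/128⌉ = 4 disks.
So 4 is already optimal.

0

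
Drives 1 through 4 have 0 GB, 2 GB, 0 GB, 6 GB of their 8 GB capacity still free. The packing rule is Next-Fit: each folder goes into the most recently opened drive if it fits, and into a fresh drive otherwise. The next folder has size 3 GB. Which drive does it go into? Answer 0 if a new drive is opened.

4

Next-Fit only looks at drive 4, which has 6 GB free.
3 GB fits there.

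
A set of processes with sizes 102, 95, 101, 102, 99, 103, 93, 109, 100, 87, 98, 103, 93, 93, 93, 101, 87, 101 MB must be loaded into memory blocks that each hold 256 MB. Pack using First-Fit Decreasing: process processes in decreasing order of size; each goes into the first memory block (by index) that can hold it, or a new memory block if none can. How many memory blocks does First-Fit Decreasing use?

Sorted descending: 109, 103, 103, 102, 102, 101, 101, 101, 100, 99, 98, 95, 93, 93, 93, 93, 87, 87.
Put 109 MB in memory block 1; 147 MB remain.
Put 103 MB in memory block 1; 44 MB remain.
Put 103 MB in memory block 2; 153 MB remain.
Put 102 MB in memory block 2; 51 MB remain.
Put 102 MB in memory block 3; 154 MB remain.
Put 101 MB in memory block 3; 53 MB remain.
Put 101 MB in memory block 4; 155 MB remain.
Put 101 MB in memory block 4; 54 MB remain.
Put 100 MB in memory block 5; 156 MB remain.
Put 99 MB in memory block 5; 57 MB remain.
Put 98 MB in memory block 6; 158 MB remain.
Put 95 MB in memory block 6; 63 MB remain.
Put 93 MB in memory block 7; 163 MB remain.
Put 93 MB in memory block 7; 70 MB remain.
Put 93 MB in memory block 8; 163 MB remain.
Put 93 MB in memory block 8; 70 MB remain.
Put 87 MB in memory block 9; 169 MB remain.
Put 87 MB in memory block 9; 82 MB remain.
Final memory blocks: [109,103] [103,102] [102,101] [101,101] [100,99] [98,95] [93,93] [93,93] [87,87].

9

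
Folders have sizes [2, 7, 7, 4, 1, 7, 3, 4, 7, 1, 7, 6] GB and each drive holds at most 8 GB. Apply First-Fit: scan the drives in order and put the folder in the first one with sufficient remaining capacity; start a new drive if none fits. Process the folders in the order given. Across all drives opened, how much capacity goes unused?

8

Put 2 GB in drive 1; 6 GB remain.
Put 7 GB in drive 2; 1 GB remain.
Put 7 GB in drive 3; 1 GB remain.
Put 4 GB in drive 1; 2 GB remain.
Put 1 GB in drive 1; 1 GB remain.
Put 7 GB in drive 4; 1 GB remain.
Put 3 GB in drive 5; 5 GB remain.
Put 4 GB in drive 5; 1 GB remain.
Put 7 GB in drive 6; 1 GB remain.
Put 1 GB in drive 1; 0 GB remain.
Put 7 GB in drive 7; 1 GB remain.
Put 6 GB in drive 8; 2 GB remain.
8 drives × 8 GB = 64 GB; used 56 GB; unused 8 GB.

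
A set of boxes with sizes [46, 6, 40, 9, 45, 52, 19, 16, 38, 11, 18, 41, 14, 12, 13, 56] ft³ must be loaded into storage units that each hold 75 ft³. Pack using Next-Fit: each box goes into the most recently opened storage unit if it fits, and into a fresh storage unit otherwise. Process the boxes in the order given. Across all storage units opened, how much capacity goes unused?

164

46 ft³ → storage unit 1 (remaining 29 ft³)
6 ft³ → storage unit 1 (remaining 23 ft³)
40 ft³ → storage unit 2 (remaining 35 ft³)
9 ft³ → storage unit 2 (remaining 26 ft³)
45 ft³ → storage unit 3 (remaining 30 ft³)
52 ft³ → storage unit 4 (remaining 23 ft³)
19 ft³ → storage unit 4 (remaining 4 ft³)
16 ft³ → storage unit 5 (remaining 59 ft³)
38 ft³ → storage unit 5 (remaining 21 ft³)
11 ft³ → storage unit 5 (remaining 10 ft³)
18 ft³ → storage unit 6 (remaining 57 ft³)
41 ft³ → storage unit 6 (remaining 16 ft³)
14 ft³ → storage unit 6 (remaining 2 ft³)
12 ft³ → storage unit 7 (remaining 63 ft³)
13 ft³ → storage unit 7 (remaining 50 ft³)
56 ft³ → storage unit 8 (remaining 19 ft³)
8 storage units × 75 ft³ = 600 ft³; used 436 ft³; unused 164 ft³.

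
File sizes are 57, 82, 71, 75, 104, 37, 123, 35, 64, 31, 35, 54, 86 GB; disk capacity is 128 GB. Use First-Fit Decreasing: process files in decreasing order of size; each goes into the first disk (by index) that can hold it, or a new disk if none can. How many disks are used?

Sorted descending: 123, 104, 86, 82, 75, 71, 64, 57, 54, 37, 35, 35, 31.
123 GB → disk 1 (remaining 5 GB)
104 GB → disk 2 (remaining 24 GB)
86 GB → disk 3 (remaining 42 GB)
82 GB → disk 4 (remaining 46 GB)
75 GB → disk 5 (remaining 53 GB)
71 GB → disk 6 (remaining 57 GB)
64 GB → disk 7 (remaining 64 GB)
57 GB → disk 6 (remaining 0 GB)
54 GB → disk 7 (remaining 10 GB)
37 GB → disk 3 (remaining 5 GB)
35 GB → disk 4 (remaining 11 GB)
35 GB → disk 5 (remaining 18 GB)
31 GB → disk 8 (remaining 97 GB)

8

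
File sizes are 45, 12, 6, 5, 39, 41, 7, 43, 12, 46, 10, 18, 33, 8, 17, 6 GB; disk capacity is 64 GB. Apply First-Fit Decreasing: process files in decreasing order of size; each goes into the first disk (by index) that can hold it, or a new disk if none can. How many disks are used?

6

Sorted descending: 46, 45, 43, 41, 39, 33, 18, 17, 12, 12, 10, 8, 7, 6, 6, 5.
46 GB → disk 1 (remaining 18 GB)
45 GB → disk 2 (remaining 19 GB)
43 GB → disk 3 (remaining 21 GB)
41 GB → disk 4 (remaining 23 GB)
39 GB → disk 5 (remaining 25 GB)
33 GB → disk 6 (remaining 31 GB)
18 GB → disk 1 (remaining 0 GB)
17 GB → disk 2 (remaining 2 GB)
12 GB → disk 3 (remaining 9 GB)
12 GB → disk 4 (remaining 11 GB)
10 GB → disk 4 (remaining 1 GB)
8 GB → disk 3 (remaining 1 GB)
7 GB → disk 5 (remaining 18 GB)
6 GB → disk 5 (remaining 12 GB)
6 GB → disk 5 (remaining 6 GB)
5 GB → disk 5 (remaining 1 GB)
Final disks: [46,18] [45,17] [43,12,8] [41,12,10] [39,7,6,6,5] [33].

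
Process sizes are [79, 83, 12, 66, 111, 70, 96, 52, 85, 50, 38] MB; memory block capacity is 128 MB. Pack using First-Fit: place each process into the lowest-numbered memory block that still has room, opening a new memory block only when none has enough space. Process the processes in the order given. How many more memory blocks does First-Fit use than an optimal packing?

0

First-Fit: [79,12] [83,38] [66,52] [111] [70,50] [96] [85] → 7 memory blocks.
7 processes exceed 64 MB (half the capacity), and no two of those can share a memory block, so at least 7 memory blocks are needed.
So 7 is already optimal.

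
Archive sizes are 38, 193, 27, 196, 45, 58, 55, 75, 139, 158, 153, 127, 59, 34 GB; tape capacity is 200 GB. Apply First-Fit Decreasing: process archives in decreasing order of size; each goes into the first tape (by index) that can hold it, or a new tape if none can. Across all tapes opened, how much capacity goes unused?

43

Sorted descending: 196, 193, 158, 153, 139, 127, 75, 59, 58, 55, 45, 38, 34, 27.
tape 1: place 196 GB, 4 GB left
tape 2: place 193 GB, 7 GB left
tape 3: place 158 GB, 42 GB left
tape 4: place 153 GB, 47 GB left
tape 5: place 139 GB, 61 GB left
tape 6: place 127 GB, 73 GB left
tape 7: place 75 GB, 125 GB left
tape 5: place 59 GB, 2 GB left
tape 6: place 58 GB, 15 GB left
tape 7: place 55 GB, 70 GB left
tape 4: place 45 GB, 2 GB left
tape 3: place 38 GB, 4 GB left
tape 7: place 34 GB, 36 GB left
tape 7: place 27 GB, 9 GB left
7 tapes × 200 GB = 1400 GB; used 1357 GB; unused 43 GB.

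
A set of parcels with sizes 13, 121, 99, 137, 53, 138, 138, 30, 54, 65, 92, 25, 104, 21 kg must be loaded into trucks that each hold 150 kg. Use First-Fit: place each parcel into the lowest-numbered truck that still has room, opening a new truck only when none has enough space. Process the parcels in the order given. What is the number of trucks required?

9

Put 13 kg in truck 1; 137 kg remain.
Put 121 kg in truck 1; 16 kg remain.
Put 99 kg in truck 2; 51 kg remain.
Put 137 kg in truck 3; 13 kg remain.
Put 53 kg in truck 4; 97 kg remain.
Put 138 kg in truck 5; 12 kg remain.
Put 138 kg in truck 6; 12 kg remain.
Put 30 kg in truck 2; 21 kg remain.
Put 54 kg in truck 4; 43 kg remain.
Put 65 kg in truck 7; 85 kg remain.
Put 92 kg in truck 8; 58 kg remain.
Put 25 kg in truck 4; 18 kg remain.
Put 104 kg in truck 9; 46 kg remain.
Put 21 kg in truck 2; 0 kg remain.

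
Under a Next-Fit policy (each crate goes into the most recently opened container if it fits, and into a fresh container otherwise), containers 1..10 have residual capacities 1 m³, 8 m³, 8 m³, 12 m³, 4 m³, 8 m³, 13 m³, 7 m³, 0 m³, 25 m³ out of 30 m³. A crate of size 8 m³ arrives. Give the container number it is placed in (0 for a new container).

Next-Fit only looks at container 10, which has 25 m³ free.
8 m³ fits there.

10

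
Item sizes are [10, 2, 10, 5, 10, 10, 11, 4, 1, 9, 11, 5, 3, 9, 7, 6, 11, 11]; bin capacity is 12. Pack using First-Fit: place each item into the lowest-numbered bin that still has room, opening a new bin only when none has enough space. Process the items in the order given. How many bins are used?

13 bins

Put 10 in bin 1; 2 remain.
Put 2 in bin 1; 0 remain.
Put 10 in bin 2; 2 remain.
Put 5 in bin 3; 7 remain.
Put 10 in bin 4; 2 remain.
Put 10 in bin 5; 2 remain.
Put 11 in bin 6; 1 remain.
Put 4 in bin 3; 3 remain.
Put 1 in bin 2; 1 remain.
Put 9 in bin 7; 3 remain.
Put 11 in bin 8; 1 remain.
Put 5 in bin 9; 7 remain.
Put 3 in bin 3; 0 remain.
Put 9 in bin 10; 3 remain.
Put 7 in bin 9; 0 remain.
Put 6 in bin 11; 6 remain.
Put 11 in bin 12; 1 remain.
Put 11 in bin 13; 1 remain.
Final bins: [10,2] [10,1] [5,4,3] [10] [10] [11] [9] [11] [5,7] [9] [6] [11] [11].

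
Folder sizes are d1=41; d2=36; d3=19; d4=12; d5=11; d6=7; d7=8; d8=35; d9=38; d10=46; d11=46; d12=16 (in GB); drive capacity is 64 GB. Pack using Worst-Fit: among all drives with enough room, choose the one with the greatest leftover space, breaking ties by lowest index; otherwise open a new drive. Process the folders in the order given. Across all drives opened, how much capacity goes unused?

drive 1: place d1 (41 GB), 23 GB left
drive 2: place d2 (36 GB), 28 GB left
drive 2: place d3 (19 GB), 9 GB left
drive 1: place d4 (12 GB), 11 GB left
drive 1: place d5 (11 GB), 0 GB left
drive 2: place d6 (7 GB), 2 GB left
drive 3: place d7 (8 GB), 56 GB left
drive 3: place d8 (35 GB), 21 GB left
drive 4: place d9 (38 GB), 26 GB left
drive 5: place d10 (46 GB), 18 GB left
drive 6: place d11 (46 GB), 18 GB left
drive 4: place d12 (16 GB), 10 GB left
6 drives × 64 GB = 384 GB; used 315 GB; unused 69 GB.

69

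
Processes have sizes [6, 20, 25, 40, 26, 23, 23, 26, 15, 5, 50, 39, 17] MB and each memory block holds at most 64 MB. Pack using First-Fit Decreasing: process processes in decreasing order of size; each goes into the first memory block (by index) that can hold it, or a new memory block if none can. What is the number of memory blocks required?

6 memory blocks

Sorted descending: 50, 40, 39, 26, 26, 25, 23, 23, 20, 17, 15, 6, 5.
50 MB → memory block 1 (remaining 14 MB)
40 MB → memory block 2 (remaining 24 MB)
39 MB → memory block 3 (remaining 25 MB)
26 MB → memory block 4 (remaining 38 MB)
26 MB → memory block 4 (remaining 12 MB)
25 MB → memory block 3 (remaining 0 MB)
23 MB → memory block 2 (remaining 1 MB)
23 MB → memory block 5 (remaining 41 MB)
20 MB → memory block 5 (remaining 21 MB)
17 MB → memory block 5 (remaining 4 MB)
15 MB → memory block 6 (remaining 49 MB)
6 MB → memory block 1 (remaining 8 MB)
5 MB → memory block 1 (remaining 3 MB)
Final memory blocks: [50,6,5] [40,23] [39,25] [26,26] [23,20,17] [15].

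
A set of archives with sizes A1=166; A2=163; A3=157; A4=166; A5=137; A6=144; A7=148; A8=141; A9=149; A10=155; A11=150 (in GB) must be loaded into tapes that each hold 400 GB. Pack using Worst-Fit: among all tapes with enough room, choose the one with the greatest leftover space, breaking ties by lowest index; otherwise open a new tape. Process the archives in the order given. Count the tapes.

A1 (166 GB) → tape 1 (remaining 234 GB)
A2 (163 GB) → tape 1 (remaining 71 GB)
A3 (157 GB) → tape 2 (remaining 243 GB)
A4 (166 GB) → tape 2 (remaining 77 GB)
A5 (137 GB) → tape 3 (remaining 263 GB)
A6 (144 GB) → tape 3 (remaining 119 GB)
A7 (148 GB) → tape 4 (remaining 252 GB)
A8 (141 GB) → tape 4 (remaining 111 GB)
A9 (149 GB) → tape 5 (remaining 251 GB)
A10 (155 GB) → tape 5 (remaining 96 GB)
A11 (150 GB) → tape 6 (remaining 250 GB)

6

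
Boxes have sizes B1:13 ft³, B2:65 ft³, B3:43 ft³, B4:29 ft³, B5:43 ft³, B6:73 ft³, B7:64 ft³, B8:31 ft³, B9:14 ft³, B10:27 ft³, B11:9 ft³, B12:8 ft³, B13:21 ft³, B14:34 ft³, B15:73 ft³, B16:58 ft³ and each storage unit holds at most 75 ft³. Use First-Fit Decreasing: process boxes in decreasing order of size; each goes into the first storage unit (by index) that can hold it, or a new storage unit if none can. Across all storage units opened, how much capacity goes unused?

Sorted descending: 73, 73, 65, 64, 58, 43, 43, 34, 31, 29, 27, 21, 14, 13, 9, 8.
storage unit 1: place 73 ft³, 2 ft³ left
storage unit 2: place 73 ft³, 2 ft³ left
storage unit 3: place 65 ft³, 10 ft³ left
storage unit 4: place 64 ft³, 11 ft³ left
storage unit 5: place 58 ft³, 17 ft³ left
storage unit 6: place 43 ft³, 32 ft³ left
storage unit 7: place 43 ft³, 32 ft³ left
storage unit 8: place 34 ft³, 41 ft³ left
storage unit 6: place 31 ft³, 1 ft³ left
storage unit 7: place 29 ft³, 3 ft³ left
storage unit 8: place 27 ft³, 14 ft³ left
storage unit 9: place 21 ft³, 54 ft³ left
storage unit 5: place 14 ft³, 3 ft³ left
storage unit 8: place 13 ft³, 1 ft³ left
storage unit 3: place 9 ft³, 1 ft³ left
storage unit 4: place 8 ft³, 3 ft³ left
9 storage units × 75 ft³ = 675 ft³; used 605 ft³; unused 70 ft³.

70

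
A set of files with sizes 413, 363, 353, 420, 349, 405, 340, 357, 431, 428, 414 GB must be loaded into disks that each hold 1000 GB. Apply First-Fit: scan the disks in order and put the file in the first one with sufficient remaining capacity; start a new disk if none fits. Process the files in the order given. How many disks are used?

6

disk 1: place 413 GB, 587 GB left
disk 1: place 363 GB, 224 GB left
disk 2: place 353 GB, 647 GB left
disk 2: place 420 GB, 227 GB left
disk 3: place 349 GB, 651 GB left
disk 3: place 405 GB, 246 GB left
disk 4: place 340 GB, 660 GB left
disk 4: place 357 GB, 303 GB left
disk 5: place 431 GB, 569 GB left
disk 5: place 428 GB, 141 GB left
disk 6: place 414 GB, 586 GB left
Final disks: [413,363] [353,420] [349,405] [340,357] [431,428] [414].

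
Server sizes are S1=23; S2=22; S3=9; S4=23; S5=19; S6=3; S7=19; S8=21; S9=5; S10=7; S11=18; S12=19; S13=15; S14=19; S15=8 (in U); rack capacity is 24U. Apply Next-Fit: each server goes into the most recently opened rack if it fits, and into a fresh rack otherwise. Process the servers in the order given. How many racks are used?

13 racks

S1 (23U) → rack 1 (remaining 1U)
S2 (22U) → rack 2 (remaining 2U)
S3 (9U) → rack 3 (remaining 15U)
S4 (23U) → rack 4 (remaining 1U)
S5 (19U) → rack 5 (remaining 5U)
S6 (3U) → rack 5 (remaining 2U)
S7 (19U) → rack 6 (remaining 5U)
S8 (21U) → rack 7 (remaining 3U)
S9 (5U) → rack 8 (remaining 19U)
S10 (7U) → rack 8 (remaining 12U)
S11 (18U) → rack 9 (remaining 6U)
S12 (19U) → rack 10 (remaining 5U)
S13 (15U) → rack 11 (remaining 9U)
S14 (19U) → rack 12 (remaining 5U)
S15 (8U) → rack 13 (remaining 16U)
Final racks: [23] [22] [9] [23] [19,3] [19] [21] [5,7] [18] [19] [15] [19] [8].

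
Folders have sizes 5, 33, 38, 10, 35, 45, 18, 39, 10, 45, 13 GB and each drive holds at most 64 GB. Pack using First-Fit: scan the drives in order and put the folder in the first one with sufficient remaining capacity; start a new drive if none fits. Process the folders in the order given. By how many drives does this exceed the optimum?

0

First-Fit: [5,33,10,10] [38,18] [35,13] [45] [39] [45] → 6 drives.
6 folders exceed 32 GB (half the capacity), and no two of those can share a drive, so at least 6 drives are needed.
So 6 is already optimal.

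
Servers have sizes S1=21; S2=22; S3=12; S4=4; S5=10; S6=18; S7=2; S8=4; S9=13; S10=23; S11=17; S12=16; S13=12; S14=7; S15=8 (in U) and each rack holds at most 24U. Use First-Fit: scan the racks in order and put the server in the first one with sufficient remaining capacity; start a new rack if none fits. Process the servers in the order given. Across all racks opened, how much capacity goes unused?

27

S1 (21U) → rack 1 (remaining 3U)
S2 (22U) → rack 2 (remaining 2U)
S3 (12U) → rack 3 (remaining 12U)
S4 (4U) → rack 3 (remaining 8U)
S5 (10U) → rack 4 (remaining 14U)
S6 (18U) → rack 5 (remaining 6U)
S7 (2U) → rack 1 (remaining 1U)
S8 (4U) → rack 3 (remaining 4U)
S9 (13U) → rack 4 (remaining 1U)
S10 (23U) → rack 6 (remaining 1U)
S11 (17U) → rack 7 (remaining 7U)
S12 (16U) → rack 8 (remaining 8U)
S13 (12U) → rack 9 (remaining 12U)
S14 (7U) → rack 7 (remaining 0U)
S15 (8U) → rack 8 (remaining 0U)
9 racks × 24U = 216U; used 189U; unused 27U.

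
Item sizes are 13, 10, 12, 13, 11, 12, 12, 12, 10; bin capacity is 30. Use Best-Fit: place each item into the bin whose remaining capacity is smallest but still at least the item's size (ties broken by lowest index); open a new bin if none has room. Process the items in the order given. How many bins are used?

5 bins

Put 13 in bin 1; 17 remain.
Put 10 in bin 1; 7 remain.
Put 12 in bin 2; 18 remain.
Put 13 in bin 2; 5 remain.
Put 11 in bin 3; 19 remain.
Put 12 in bin 3; 7 remain.
Put 12 in bin 4; 18 remain.
Put 12 in bin 4; 6 remain.
Put 10 in bin 5; 20 remain.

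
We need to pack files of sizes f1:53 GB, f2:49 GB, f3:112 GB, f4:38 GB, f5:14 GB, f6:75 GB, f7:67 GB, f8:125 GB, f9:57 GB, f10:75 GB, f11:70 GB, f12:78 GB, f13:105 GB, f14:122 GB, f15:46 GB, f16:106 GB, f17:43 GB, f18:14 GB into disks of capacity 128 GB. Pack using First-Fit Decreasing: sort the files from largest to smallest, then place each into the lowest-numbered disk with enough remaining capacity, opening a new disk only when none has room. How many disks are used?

Sorted descending: 125, 122, 112, 106, 105, 78, 75, 75, 70, 67, 57, 53, 49, 46, 43, 38, 14, 14.
125 GB → disk 1 (remaining 3 GB)
122 GB → disk 2 (remaining 6 GB)
112 GB → disk 3 (remaining 16 GB)
106 GB → disk 4 (remaining 22 GB)
105 GB → disk 5 (remaining 23 GB)
78 GB → disk 6 (remaining 50 GB)
75 GB → disk 7 (remaining 53 GB)
75 GB → disk 8 (remaining 53 GB)
70 GB → disk 9 (remaining 58 GB)
67 GB → disk 10 (remaining 61 GB)
57 GB → disk 9 (remaining 1 GB)
53 GB → disk 7 (remaining 0 GB)
49 GB → disk 6 (remaining 1 GB)
46 GB → disk 8 (remaining 7 GB)
43 GB → disk 10 (remaining 18 GB)
38 GB → disk 11 (remaining 90 GB)
14 GB → disk 3 (remaining 2 GB)
14 GB → disk 4 (remaining 8 GB)

11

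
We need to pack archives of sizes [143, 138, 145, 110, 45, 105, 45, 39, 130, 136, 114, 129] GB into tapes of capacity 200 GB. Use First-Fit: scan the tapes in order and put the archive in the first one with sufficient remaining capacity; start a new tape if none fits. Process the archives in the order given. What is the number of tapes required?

Put 143 GB in tape 1; 57 GB remain.
Put 138 GB in tape 2; 62 GB remain.
Put 145 GB in tape 3; 55 GB remain.
Put 110 GB in tape 4; 90 GB remain.
Put 45 GB in tape 1; 12 GB remain.
Put 105 GB in tape 5; 95 GB remain.
Put 45 GB in tape 2; 17 GB remain.
Put 39 GB in tape 3; 16 GB remain.
Put 130 GB in tape 6; 70 GB remain.
Put 136 GB in tape 7; 64 GB remain.
Put 114 GB in tape 8; 86 GB remain.
Put 129 GB in tape 9; 71 GB remain.
Final tapes: [143,45] [138,45] [145,39] [110] [105] [130] [136] [114] [129].

9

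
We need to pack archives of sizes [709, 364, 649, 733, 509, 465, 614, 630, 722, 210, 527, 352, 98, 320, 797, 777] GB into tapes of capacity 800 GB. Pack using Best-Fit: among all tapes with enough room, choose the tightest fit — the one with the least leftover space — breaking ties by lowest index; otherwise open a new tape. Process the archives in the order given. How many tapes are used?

tape 1: place 709 GB, 91 GB left
tape 2: place 364 GB, 436 GB left
tape 3: place 649 GB, 151 GB left
tape 4: place 733 GB, 67 GB left
tape 5: place 509 GB, 291 GB left
tape 6: place 465 GB, 335 GB left
tape 7: place 614 GB, 186 GB left
tape 8: place 630 GB, 170 GB left
tape 9: place 722 GB, 78 GB left
tape 5: place 210 GB, 81 GB left
tape 10: place 527 GB, 273 GB left
tape 2: place 352 GB, 84 GB left
tape 3: place 98 GB, 53 GB left
tape 6: place 320 GB, 15 GB left
tape 11: place 797 GB, 3 GB left
tape 12: place 777 GB, 23 GB left
Final tapes: [709] [364,352] [649,98] [733] [509,210] [465,320] [614] [630] [722] [527] [797] [777].

12 tapes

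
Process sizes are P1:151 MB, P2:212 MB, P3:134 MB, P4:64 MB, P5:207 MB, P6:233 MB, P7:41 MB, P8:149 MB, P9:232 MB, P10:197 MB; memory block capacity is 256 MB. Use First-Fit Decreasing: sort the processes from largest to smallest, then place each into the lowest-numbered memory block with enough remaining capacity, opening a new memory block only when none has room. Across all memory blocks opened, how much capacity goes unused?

Sorted descending: 233, 232, 212, 207, 197, 151, 149, 134, 64, 41.
Put 233 MB in memory block 1; 23 MB remain.
Put 232 MB in memory block 2; 24 MB remain.
Put 212 MB in memory block 3; 44 MB remain.
Put 207 MB in memory block 4; 49 MB remain.
Put 197 MB in memory block 5; 59 MB remain.
Put 151 MB in memory block 6; 105 MB remain.
Put 149 MB in memory block 7; 107 MB remain.
Put 134 MB in memory block 8; 122 MB remain.
Put 64 MB in memory block 6; 41 MB remain.
Put 41 MB in memory block 3; 3 MB remain.
8 memory blocks × 256 MB = 2048 MB; used 1620 MB; unused 428 MB.

428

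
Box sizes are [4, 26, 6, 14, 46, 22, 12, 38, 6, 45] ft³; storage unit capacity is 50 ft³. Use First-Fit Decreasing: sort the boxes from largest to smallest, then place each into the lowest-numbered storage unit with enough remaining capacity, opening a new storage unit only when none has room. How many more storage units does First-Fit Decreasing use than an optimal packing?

First-Fit Decreasing: [46,4] [45] [38,12] [26,22] [14,6,6] → 5 storage units.
Total size 219 ft³; any packing needs at least ⌈219/50⌉ = 5 storage units.
So 5 is already optimal.

0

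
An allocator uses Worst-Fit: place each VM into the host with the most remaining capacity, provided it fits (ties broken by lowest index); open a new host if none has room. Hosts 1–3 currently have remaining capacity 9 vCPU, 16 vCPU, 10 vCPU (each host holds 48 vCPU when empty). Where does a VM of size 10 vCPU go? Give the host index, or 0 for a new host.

2

Hosts with room: host 2 (16 vCPU), host 3 (10 vCPU).
Most room is host 2 with 16 vCPU free.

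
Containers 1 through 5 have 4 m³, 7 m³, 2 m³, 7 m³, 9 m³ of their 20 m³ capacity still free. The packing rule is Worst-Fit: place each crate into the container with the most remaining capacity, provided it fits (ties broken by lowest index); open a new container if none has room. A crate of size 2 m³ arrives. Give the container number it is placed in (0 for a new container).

5

Containers with room: container 1 (4 m³), container 2 (7 m³), container 3 (2 m³), container 4 (7 m³), container 5 (9 m³).
Most room is container 5 with 9 m³ free.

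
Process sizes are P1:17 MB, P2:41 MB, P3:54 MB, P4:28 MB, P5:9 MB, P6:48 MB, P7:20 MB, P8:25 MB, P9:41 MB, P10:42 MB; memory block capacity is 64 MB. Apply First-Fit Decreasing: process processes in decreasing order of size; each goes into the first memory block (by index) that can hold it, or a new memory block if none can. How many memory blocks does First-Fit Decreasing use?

Sorted descending: 54, 48, 42, 41, 41, 28, 25, 20, 17, 9.
Put 54 MB in memory block 1; 10 MB remain.
Put 48 MB in memory block 2; 16 MB remain.
Put 42 MB in memory block 3; 22 MB remain.
Put 41 MB in memory block 4; 23 MB remain.
Put 41 MB in memory block 5; 23 MB remain.
Put 28 MB in memory block 6; 36 MB remain.
Put 25 MB in memory block 6; 11 MB remain.
Put 20 MB in memory block 3; 2 MB remain.
Put 17 MB in memory block 4; 6 MB remain.
Put 9 MB in memory block 1; 1 MB remain.
Final memory blocks: [54,9] [48] [42,20] [41,17] [41] [28,25].

6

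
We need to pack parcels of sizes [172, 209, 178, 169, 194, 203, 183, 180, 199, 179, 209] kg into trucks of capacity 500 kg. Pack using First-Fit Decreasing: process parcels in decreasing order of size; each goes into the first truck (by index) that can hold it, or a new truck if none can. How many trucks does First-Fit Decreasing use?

6

Sorted descending: 209, 209, 203, 199, 194, 183, 180, 179, 178, 172, 169.
209 kg → truck 1 (remaining 291 kg)
209 kg → truck 1 (remaining 82 kg)
203 kg → truck 2 (remaining 297 kg)
199 kg → truck 2 (remaining 98 kg)
194 kg → truck 3 (remaining 306 kg)
183 kg → truck 3 (remaining 123 kg)
180 kg → truck 4 (remaining 320 kg)
179 kg → truck 4 (remaining 141 kg)
178 kg → truck 5 (remaining 322 kg)
172 kg → truck 5 (remaining 150 kg)
169 kg → truck 6 (remaining 331 kg)
Final trucks: [209,209] [203,199] [194,183] [180,179] [178,172] [169].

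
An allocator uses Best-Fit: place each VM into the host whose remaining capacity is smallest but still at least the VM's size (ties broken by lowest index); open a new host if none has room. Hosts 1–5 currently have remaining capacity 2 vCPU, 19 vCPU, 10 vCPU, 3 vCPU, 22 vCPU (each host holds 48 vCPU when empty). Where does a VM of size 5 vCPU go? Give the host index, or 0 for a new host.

Hosts with room: host 2 (19 vCPU), host 3 (10 vCPU), host 5 (22 vCPU).
Tightest fit is host 3 with 10 vCPU free.

3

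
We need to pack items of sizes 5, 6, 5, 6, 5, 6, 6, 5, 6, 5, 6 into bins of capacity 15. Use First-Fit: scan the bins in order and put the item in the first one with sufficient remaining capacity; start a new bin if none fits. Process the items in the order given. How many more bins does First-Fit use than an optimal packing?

First-Fit: [5,6] [5,6] [5,6] [6,5] [6,5] [6] → 6 bins.
Total size 61; any packing needs at least ⌈61/15⌉ = 5 bins.
An optimal packing achieves that bound: [6,6] [6,6] [6,6] [5,5,5] [5,5] → 5 bins.
Excess: 6 − 5 = 1.

1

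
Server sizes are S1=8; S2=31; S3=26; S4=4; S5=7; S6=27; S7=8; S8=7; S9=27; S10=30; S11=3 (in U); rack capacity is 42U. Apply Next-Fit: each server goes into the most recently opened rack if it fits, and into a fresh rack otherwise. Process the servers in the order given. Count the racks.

rack 1: place S1 (8U), 34U left
rack 1: place S2 (31U), 3U left
rack 2: place S3 (26U), 16U left
rack 2: place S4 (4U), 12U left
rack 2: place S5 (7U), 5U left
rack 3: place S6 (27U), 15U left
rack 3: place S7 (8U), 7U left
rack 3: place S8 (7U), 0U left
rack 4: place S9 (27U), 15U left
rack 5: place S10 (30U), 12U left
rack 5: place S11 (3U), 9U left
Final racks: [8,31] [26,4,7] [27,8,7] [27] [30,3].

5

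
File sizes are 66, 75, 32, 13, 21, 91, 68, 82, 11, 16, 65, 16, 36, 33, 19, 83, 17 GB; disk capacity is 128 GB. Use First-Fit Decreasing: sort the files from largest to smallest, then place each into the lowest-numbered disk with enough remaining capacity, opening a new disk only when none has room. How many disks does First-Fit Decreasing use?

Sorted descending: 91, 83, 82, 75, 68, 66, 65, 36, 33, 32, 21, 19, 17, 16, 16, 13, 11.
disk 1: place 91 GB, 37 GB left
disk 2: place 83 GB, 45 GB left
disk 3: place 82 GB, 46 GB left
disk 4: place 75 GB, 53 GB left
disk 5: place 68 GB, 60 GB left
disk 6: place 66 GB, 62 GB left
disk 7: place 65 GB, 63 GB left
disk 1: place 36 GB, 1 GB left
disk 2: place 33 GB, 12 GB left
disk 3: place 32 GB, 14 GB left
disk 4: place 21 GB, 32 GB left
disk 4: place 19 GB, 13 GB left
disk 5: place 17 GB, 43 GB left
disk 5: place 16 GB, 27 GB left
disk 5: place 16 GB, 11 GB left
disk 3: place 13 GB, 1 GB left
disk 2: place 11 GB, 1 GB left
Final disks: [91,36] [83,33,11] [82,32,13] [75,21,19] [68,17,16,16] [66] [65].

7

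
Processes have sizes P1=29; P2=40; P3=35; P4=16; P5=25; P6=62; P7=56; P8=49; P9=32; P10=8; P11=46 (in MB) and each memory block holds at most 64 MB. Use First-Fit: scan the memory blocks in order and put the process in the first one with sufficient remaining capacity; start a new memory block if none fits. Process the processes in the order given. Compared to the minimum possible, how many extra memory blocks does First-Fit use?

0

First-Fit: [29,35] [40,16,8] [25,32] [62] [56] [49] [46] → 7 memory blocks.
Total size 398 MB; any packing needs at least ⌈398/64⌉ = 7 memory blocks.
So 7 is already optimal.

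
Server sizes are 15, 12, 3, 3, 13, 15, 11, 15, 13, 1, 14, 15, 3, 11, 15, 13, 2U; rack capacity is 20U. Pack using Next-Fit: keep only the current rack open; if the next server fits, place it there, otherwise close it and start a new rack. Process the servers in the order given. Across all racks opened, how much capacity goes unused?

66

15U → rack 1 (remaining 5U)
12U → rack 2 (remaining 8U)
3U → rack 2 (remaining 5U)
3U → rack 2 (remaining 2U)
13U → rack 3 (remaining 7U)
15U → rack 4 (remaining 5U)
11U → rack 5 (remaining 9U)
15U → rack 6 (remaining 5U)
13U → rack 7 (remaining 7U)
1U → rack 7 (remaining 6U)
14U → rack 8 (remaining 6U)
15U → rack 9 (remaining 5U)
3U → rack 9 (remaining 2U)
11U → rack 10 (remaining 9U)
15U → rack 11 (remaining 5U)
13U → rack 12 (remaining 7U)
2U → rack 12 (remaining 5U)
12 racks × 20U = 240U; used 174U; unused 66U.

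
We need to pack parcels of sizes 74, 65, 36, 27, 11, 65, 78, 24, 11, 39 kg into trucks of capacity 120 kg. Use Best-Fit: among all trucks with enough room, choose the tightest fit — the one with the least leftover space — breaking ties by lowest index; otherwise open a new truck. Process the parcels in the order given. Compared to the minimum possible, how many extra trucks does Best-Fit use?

Best-Fit: [74,36] [65,27,11,11] [65,39] [78,24] → 4 trucks.
Total size 430 kg; any packing needs at least ⌈430/120⌉ = 4 trucks.
So 4 is already optimal.

0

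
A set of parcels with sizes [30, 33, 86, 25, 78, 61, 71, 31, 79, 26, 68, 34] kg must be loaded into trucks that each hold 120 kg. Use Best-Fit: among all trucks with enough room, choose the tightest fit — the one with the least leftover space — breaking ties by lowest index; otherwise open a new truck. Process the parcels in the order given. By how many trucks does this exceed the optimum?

1

Best-Fit: [30,33] [86,25] [78,31] [61] [71,34] [79,26] [68] → 7 trucks.
Total size 622 kg; any packing needs at least ⌈622/120⌉ = 6 trucks.
An optimal packing achieves that bound: [86,34] [79,33] [78,31] [71,30] [68,26,25] [61] → 6 trucks.
Excess: 7 − 6 = 1.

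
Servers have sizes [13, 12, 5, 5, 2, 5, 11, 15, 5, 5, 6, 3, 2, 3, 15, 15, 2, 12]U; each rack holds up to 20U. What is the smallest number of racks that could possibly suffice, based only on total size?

7 racks

Total size = 13 + 12 + 5 + 5 + 2 + 5 + 11 + 15 + 5 + 5 + 6 + 3 + 2 + 3 + 15 + 15 + 2 + 12 = 136U.
⌈136 / 20⌉ = 7.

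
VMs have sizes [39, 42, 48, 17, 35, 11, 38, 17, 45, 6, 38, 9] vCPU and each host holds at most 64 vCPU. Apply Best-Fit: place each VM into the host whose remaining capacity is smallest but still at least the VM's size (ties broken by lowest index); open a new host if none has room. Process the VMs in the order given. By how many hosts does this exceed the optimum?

0

Best-Fit: [39,17,6] [42,17] [48,11] [35] [38] [45,9] [38] → 7 hosts.
7 VMs exceed 32 vCPU (half the capacity), and no two of those can share a host, so at least 7 hosts are needed.
So 7 is already optimal.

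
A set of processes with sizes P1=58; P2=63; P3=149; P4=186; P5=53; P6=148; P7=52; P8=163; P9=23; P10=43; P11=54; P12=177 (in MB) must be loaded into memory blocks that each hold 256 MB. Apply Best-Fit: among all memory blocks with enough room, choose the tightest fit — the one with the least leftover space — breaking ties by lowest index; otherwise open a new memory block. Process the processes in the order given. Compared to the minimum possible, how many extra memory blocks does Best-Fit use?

Best-Fit: [58,63] [149,52,23] [186,53] [148,54] [163,43] [177] → 6 memory blocks.
Total size 1169 MB; any packing needs at least ⌈1169/256⌉ = 5 memory blocks.
An optimal packing achieves that bound: [186,63] [177,58] [163,54,23] [149,53,52] [148,43] → 5 memory blocks.
Excess: 6 − 5 = 1.

1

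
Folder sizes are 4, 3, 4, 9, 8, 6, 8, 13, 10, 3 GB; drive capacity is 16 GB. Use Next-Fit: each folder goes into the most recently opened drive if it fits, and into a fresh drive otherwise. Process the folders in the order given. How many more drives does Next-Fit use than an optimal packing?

Next-Fit: [4,3,4] [9] [8,6] [8] [13] [10,3] → 6 drives.
Total size 68 GB; any packing needs at least ⌈68/16⌉ = 5 drives.
An optimal packing achieves that bound: [13,3] [10,6] [9,4,3] [8,8] [4] → 5 drives.
Excess: 6 − 5 = 1.

1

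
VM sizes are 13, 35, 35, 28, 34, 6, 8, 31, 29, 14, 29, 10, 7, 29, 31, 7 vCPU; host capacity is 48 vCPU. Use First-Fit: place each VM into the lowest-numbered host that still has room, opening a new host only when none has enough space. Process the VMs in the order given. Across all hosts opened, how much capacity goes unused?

13 vCPU → host 1 (remaining 35 vCPU)
35 vCPU → host 1 (remaining 0 vCPU)
35 vCPU → host 2 (remaining 13 vCPU)
28 vCPU → host 3 (remaining 20 vCPU)
34 vCPU → host 4 (remaining 14 vCPU)
6 vCPU → host 2 (remaining 7 vCPU)
8 vCPU → host 3 (remaining 12 vCPU)
31 vCPU → host 5 (remaining 17 vCPU)
29 vCPU → host 6 (remaining 19 vCPU)
14 vCPU → host 4 (remaining 0 vCPU)
29 vCPU → host 7 (remaining 19 vCPU)
10 vCPU → host 3 (remaining 2 vCPU)
7 vCPU → host 2 (remaining 0 vCPU)
29 vCPU → host 8 (remaining 19 vCPU)
31 vCPU → host 9 (remaining 17 vCPU)
7 vCPU → host 5 (remaining 10 vCPU)
9 hosts × 48 vCPU = 432 vCPU; used 346 vCPU; unused 86 vCPU.

86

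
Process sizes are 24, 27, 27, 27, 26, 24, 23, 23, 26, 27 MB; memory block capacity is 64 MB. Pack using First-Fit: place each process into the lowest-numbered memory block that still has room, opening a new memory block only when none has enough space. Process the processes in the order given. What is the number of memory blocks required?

memory block 1: place 24 MB, 40 MB left
memory block 1: place 27 MB, 13 MB left
memory block 2: place 27 MB, 37 MB left
memory block 2: place 27 MB, 10 MB left
memory block 3: place 26 MB, 38 MB left
memory block 3: place 24 MB, 14 MB left
memory block 4: place 23 MB, 41 MB left
memory block 4: place 23 MB, 18 MB left
memory block 5: place 26 MB, 38 MB left
memory block 5: place 27 MB, 11 MB left
Final memory blocks: [24,27] [27,27] [26,24] [23,23] [26,27].

5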